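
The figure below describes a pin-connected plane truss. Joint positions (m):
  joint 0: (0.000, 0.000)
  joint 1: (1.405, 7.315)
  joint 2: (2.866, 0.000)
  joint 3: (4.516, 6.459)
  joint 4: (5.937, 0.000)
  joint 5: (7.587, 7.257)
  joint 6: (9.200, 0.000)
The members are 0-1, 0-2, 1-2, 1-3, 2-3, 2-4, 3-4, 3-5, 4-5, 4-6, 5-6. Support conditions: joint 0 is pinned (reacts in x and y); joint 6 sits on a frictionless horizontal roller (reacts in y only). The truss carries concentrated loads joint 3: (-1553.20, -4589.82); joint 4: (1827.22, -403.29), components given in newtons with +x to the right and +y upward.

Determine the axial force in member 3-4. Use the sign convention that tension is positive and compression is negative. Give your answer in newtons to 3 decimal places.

-1224.801

N=7 nodes, M=11 members, R=3 reactions → 2N=14, M+R=14
member 0 (0-1): L=7.4487, (cx,cy)=(0.1886,0.9820)
member 1 (0-2): L=2.8660, (cx,cy)=(1.0000,0.0000)
member 2 (1-2): L=7.4595, (cx,cy)=(0.1959,-0.9806)
member 3 (1-3): L=3.2266, (cx,cy)=(0.9642,-0.2653)
member 4 (2-3): L=6.6664, (cx,cy)=(0.2475,0.9689)
member 5 (2-4): L=3.0710, (cx,cy)=(1.0000,0.0000)
member 6 (3-4): L=6.6135, (cx,cy)=(0.2149,-0.9766)
member 7 (3-5): L=3.1730, (cx,cy)=(0.9679,0.2515)
member 8 (4-5): L=7.4422, (cx,cy)=(0.2217,0.9751)
member 9 (4-6): L=3.2630, (cx,cy)=(1.0000,0.0000)
member 10 (5-6): L=7.4341, (cx,cy)=(0.2170,-0.9762)
solve A·x = −loads:
  F[0-1] = -3635.5613 N (compression)
  F[0-2] = +959.7716 N (tension)
  F[1-2] = +4056.1349 N (tension)
  F[1-3] = -1535.1887 N (compression)
  F[2-3] = -4105.3109 N (compression)
  F[2-4] = +2770.3012 N (tension)
  F[3-4] = -1224.8014 N (compression)
  F[3-5] = -702.4943 N (compression)
  F[4-5] = +1640.3070 N (tension)
  F[4-6] = +316.2451 N (tension)
  F[5-6] = -1457.5307 N (compression)
  Rx@0 = -274.0200 N
  Ry@0 = +3570.3012 N
  Ry@6 = +1422.8088 N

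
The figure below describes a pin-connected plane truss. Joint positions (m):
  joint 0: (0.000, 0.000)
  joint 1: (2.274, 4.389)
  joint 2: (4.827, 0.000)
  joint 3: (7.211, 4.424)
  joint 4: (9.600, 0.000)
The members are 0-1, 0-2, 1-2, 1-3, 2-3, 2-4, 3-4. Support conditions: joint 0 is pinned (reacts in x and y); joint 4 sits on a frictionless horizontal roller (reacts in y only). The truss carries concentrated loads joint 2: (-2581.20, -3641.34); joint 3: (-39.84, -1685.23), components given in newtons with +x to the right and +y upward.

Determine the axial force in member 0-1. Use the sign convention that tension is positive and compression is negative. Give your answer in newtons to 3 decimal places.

-2531.998

N=5 nodes, M=7 members, R=3 reactions → 2N=10, M+R=10
member 0 (0-1): L=4.9431, (cx,cy)=(0.4600,0.8879)
member 1 (0-2): L=4.8270, (cx,cy)=(1.0000,0.0000)
member 2 (1-2): L=5.0775, (cx,cy)=(0.5028,-0.8644)
member 3 (1-3): L=4.9371, (cx,cy)=(1.0000,0.0071)
member 4 (2-3): L=5.0255, (cx,cy)=(0.4744,0.8803)
member 5 (2-4): L=4.7730, (cx,cy)=(1.0000,0.0000)
member 6 (3-4): L=5.0278, (cx,cy)=(0.4752,-0.8799)
solve A·x = −loads:
  F[0-1] = -2531.9981 N (compression)
  F[0-2] = -1456.2355 N (compression)
  F[1-2] = +2580.6445 N (tension)
  F[1-3] = -2462.4281 N (compression)
  F[2-3] = +1602.4120 N (tension)
  F[2-4] = +1662.3666 N (tension)
  F[3-4] = -3498.5770 N (compression)
  Rx@0 = +2621.0400 N
  Ry@0 = +2248.1648 N
  Ry@4 = +3078.4052 N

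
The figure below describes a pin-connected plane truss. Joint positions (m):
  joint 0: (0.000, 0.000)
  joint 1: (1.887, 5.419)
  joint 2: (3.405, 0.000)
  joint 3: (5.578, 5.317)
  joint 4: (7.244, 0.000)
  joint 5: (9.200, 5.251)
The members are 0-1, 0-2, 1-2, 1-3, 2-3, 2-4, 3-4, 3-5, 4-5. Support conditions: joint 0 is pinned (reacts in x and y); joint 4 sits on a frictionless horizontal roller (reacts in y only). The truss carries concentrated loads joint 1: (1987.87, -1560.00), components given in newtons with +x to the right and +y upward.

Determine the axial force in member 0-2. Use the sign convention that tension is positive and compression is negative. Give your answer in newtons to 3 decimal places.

1871.764

N=6 nodes, M=9 members, R=3 reactions → 2N=12, M+R=12
member 0 (0-1): L=5.7381, (cx,cy)=(0.3289,0.9444)
member 1 (0-2): L=3.4050, (cx,cy)=(1.0000,0.0000)
member 2 (1-2): L=5.6276, (cx,cy)=(0.2697,-0.9629)
member 3 (1-3): L=3.6924, (cx,cy)=(0.9996,-0.0276)
member 4 (2-3): L=5.7439, (cx,cy)=(0.3783,0.9257)
member 5 (2-4): L=3.8390, (cx,cy)=(1.0000,0.0000)
member 6 (3-4): L=5.5719, (cx,cy)=(0.2990,-0.9543)
member 7 (3-5): L=3.6226, (cx,cy)=(0.9998,-0.0182)
member 8 (4-5): L=5.6035, (cx,cy)=(0.3491,0.9371)
solve A·x = −loads:
  F[0-1] = +353.0642 N (tension)
  F[0-2] = +1871.7642 N (tension)
  F[1-2] = -1927.5177 N (compression)
  F[1-3] = -1352.3478 N (compression)
  F[2-3] = +2005.0938 N (tension)
  F[2-4] = +593.2763 N (tension)
  F[3-4] = -1984.1985 N (compression)
  F[3-5] = +0.0000 N (tension)
  F[4-5] = -0.0000 N (compression)
  Rx@0 = -1987.8700 N
  Ry@0 = -333.4273 N
  Ry@4 = +1893.4273 N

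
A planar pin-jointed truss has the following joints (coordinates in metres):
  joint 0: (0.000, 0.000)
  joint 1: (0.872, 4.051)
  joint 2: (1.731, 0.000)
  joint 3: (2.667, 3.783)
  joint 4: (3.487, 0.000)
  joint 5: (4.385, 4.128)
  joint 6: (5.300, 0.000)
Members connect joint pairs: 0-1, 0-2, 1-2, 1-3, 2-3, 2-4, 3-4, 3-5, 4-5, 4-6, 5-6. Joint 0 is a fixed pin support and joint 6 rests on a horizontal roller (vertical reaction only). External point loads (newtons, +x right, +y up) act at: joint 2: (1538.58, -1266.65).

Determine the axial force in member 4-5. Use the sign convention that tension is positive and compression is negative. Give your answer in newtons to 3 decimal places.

462.414

N=7 nodes, M=11 members, R=3 reactions → 2N=14, M+R=14
member 0 (0-1): L=4.1438, (cx,cy)=(0.2104,0.9776)
member 1 (0-2): L=1.7310, (cx,cy)=(1.0000,0.0000)
member 2 (1-2): L=4.1411, (cx,cy)=(0.2074,-0.9782)
member 3 (1-3): L=1.8149, (cx,cy)=(0.9890,-0.1477)
member 4 (2-3): L=3.8971, (cx,cy)=(0.2402,0.9707)
member 5 (2-4): L=1.7560, (cx,cy)=(1.0000,0.0000)
member 6 (3-4): L=3.8709, (cx,cy)=(0.2118,-0.9773)
member 7 (3-5): L=1.7523, (cx,cy)=(0.9804,0.1969)
member 8 (4-5): L=4.2245, (cx,cy)=(0.2126,0.9771)
member 9 (4-6): L=1.8130, (cx,cy)=(1.0000,0.0000)
member 10 (5-6): L=4.2282, (cx,cy)=(0.2164,-0.9763)
solve A·x = −loads:
  F[0-1] = -872.4944 N (compression)
  F[0-2] = +1722.1838 N (tension)
  F[1-2] = +929.3679 N (tension)
  F[1-3] = -380.5584 N (compression)
  F[2-3] = +368.2769 N (tension)
  F[2-4] = +287.9336 N (tension)
  F[3-4] = -462.3389 N (compression)
  F[3-5] = -193.7849 N (compression)
  F[4-5] = +462.4137 N (tension)
  F[4-6] = +91.6979 N (tension)
  F[5-6] = -423.7336 N (compression)
  Rx@0 = -1538.5800 N
  Ry@0 = +852.9573 N
  Ry@6 = +413.6927 N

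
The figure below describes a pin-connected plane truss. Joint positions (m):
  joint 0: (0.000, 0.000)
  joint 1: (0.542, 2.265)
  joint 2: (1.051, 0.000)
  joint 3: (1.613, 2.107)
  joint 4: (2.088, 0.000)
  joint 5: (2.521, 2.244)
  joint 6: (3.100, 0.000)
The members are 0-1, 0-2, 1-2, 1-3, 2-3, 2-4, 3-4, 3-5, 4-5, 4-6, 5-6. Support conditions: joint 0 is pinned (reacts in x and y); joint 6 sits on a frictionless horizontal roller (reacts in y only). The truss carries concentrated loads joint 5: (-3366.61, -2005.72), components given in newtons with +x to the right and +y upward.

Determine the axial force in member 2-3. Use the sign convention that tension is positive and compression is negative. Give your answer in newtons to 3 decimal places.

-3115.932

N=7 nodes, M=11 members, R=3 reactions → 2N=14, M+R=14
member 0 (0-1): L=2.3289, (cx,cy)=(0.2327,0.9725)
member 1 (0-2): L=1.0510, (cx,cy)=(1.0000,0.0000)
member 2 (1-2): L=2.3215, (cx,cy)=(0.2193,-0.9757)
member 3 (1-3): L=1.0826, (cx,cy)=(0.9893,-0.1459)
member 4 (2-3): L=2.1807, (cx,cy)=(0.2577,0.9662)
member 5 (2-4): L=1.0370, (cx,cy)=(1.0000,0.0000)
member 6 (3-4): L=2.1599, (cx,cy)=(0.2199,-0.9755)
member 7 (3-5): L=0.9183, (cx,cy)=(0.9888,0.1492)
member 8 (4-5): L=2.2854, (cx,cy)=(0.1895,0.9819)
member 9 (4-6): L=1.0120, (cx,cy)=(1.0000,0.0000)
member 10 (5-6): L=2.3175, (cx,cy)=(0.2498,-0.9683)
solve A·x = −loads:
  F[0-1] = -2890.9858 N (compression)
  F[0-2] = -2693.8102 N (compression)
  F[1-2] = +3085.7594 N (tension)
  F[1-3] = -1363.9756 N (compression)
  F[2-3] = -3115.9319 N (compression)
  F[2-4] = -1214.2020 N (compression)
  F[3-4] = +2465.4022 N (tension)
  F[3-5] = -2725.0976 N (compression)
  F[4-5] = -2449.4086 N (compression)
  F[4-6] = -207.9363 N (compression)
  F[5-6] = +832.2818 N (tension)
  Rx@0 = +3366.6100 N
  Ry@0 = +2811.6080 N
  Ry@6 = -805.8880 N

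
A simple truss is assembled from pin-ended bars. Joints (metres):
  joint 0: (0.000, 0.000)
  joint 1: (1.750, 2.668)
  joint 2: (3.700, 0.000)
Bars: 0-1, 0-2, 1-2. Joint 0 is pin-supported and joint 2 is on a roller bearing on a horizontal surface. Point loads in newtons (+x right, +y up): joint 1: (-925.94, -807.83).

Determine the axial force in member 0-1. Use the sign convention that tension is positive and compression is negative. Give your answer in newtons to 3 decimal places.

-1307.654

N=3 nodes, M=3 members, R=3 reactions → 2N=6, M+R=6
member 0 (0-1): L=3.1907, (cx,cy)=(0.5485,0.8362)
member 1 (0-2): L=3.7000, (cx,cy)=(1.0000,0.0000)
member 2 (1-2): L=3.3047, (cx,cy)=(0.5901,-0.8073)
solve A·x = −loads:
  F[0-1] = -1307.6542 N (compression)
  F[0-2] = -208.7377 N (compression)
  F[1-2] = +353.7465 N (tension)
  Rx@0 = +925.9400 N
  Ry@0 = +1093.4261 N
  Ry@2 = -285.5961 N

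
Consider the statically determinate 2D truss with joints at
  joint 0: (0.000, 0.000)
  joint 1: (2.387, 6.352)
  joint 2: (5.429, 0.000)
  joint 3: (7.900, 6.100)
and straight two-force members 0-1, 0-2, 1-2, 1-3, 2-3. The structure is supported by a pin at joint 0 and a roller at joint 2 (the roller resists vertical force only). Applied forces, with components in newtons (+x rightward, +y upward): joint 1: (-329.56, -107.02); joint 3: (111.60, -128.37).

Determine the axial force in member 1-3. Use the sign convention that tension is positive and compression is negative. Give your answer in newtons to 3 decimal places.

160.794

N=4 nodes, M=5 members, R=3 reactions → 2N=8, M+R=8
member 0 (0-1): L=6.7857, (cx,cy)=(0.3518,0.9361)
member 1 (0-2): L=5.4290, (cx,cy)=(1.0000,0.0000)
member 2 (1-2): L=7.0428, (cx,cy)=(0.4319,-0.9019)
member 3 (1-3): L=5.5188, (cx,cy)=(0.9990,-0.0457)
member 4 (2-3): L=6.5815, (cx,cy)=(0.3754,0.9268)
solve A·x = −loads:
  F[0-1] = -279.6052 N (compression)
  F[0-2] = -119.6035 N (compression)
  F[1-2] = +163.4007 N (tension)
  F[1-3] = +160.7939 N (tension)
  F[2-3] = -130.5806 N (compression)
  Rx@0 = +217.9600 N
  Ry@0 = +261.7347 N
  Ry@2 = -26.3447 N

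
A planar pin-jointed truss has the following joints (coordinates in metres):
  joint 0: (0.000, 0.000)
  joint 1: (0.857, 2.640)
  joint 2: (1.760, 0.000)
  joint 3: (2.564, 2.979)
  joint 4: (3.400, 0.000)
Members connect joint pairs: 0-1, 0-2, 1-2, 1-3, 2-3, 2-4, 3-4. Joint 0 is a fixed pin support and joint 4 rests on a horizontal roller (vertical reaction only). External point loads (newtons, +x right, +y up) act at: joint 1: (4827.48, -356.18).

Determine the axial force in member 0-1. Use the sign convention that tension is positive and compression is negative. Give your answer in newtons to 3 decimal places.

3660.865

N=5 nodes, M=7 members, R=3 reactions → 2N=10, M+R=10
member 0 (0-1): L=2.7756, (cx,cy)=(0.3088,0.9511)
member 1 (0-2): L=1.7600, (cx,cy)=(1.0000,0.0000)
member 2 (1-2): L=2.7902, (cx,cy)=(0.3236,-0.9462)
member 3 (1-3): L=1.7403, (cx,cy)=(0.9808,0.1948)
member 4 (2-3): L=3.0856, (cx,cy)=(0.2606,0.9655)
member 5 (2-4): L=1.6400, (cx,cy)=(1.0000,0.0000)
member 6 (3-4): L=3.0941, (cx,cy)=(0.2702,-0.9628)
solve A·x = −loads:
  F[0-1] = +3660.8647 N (tension)
  F[0-2] = +3697.1507 N (tension)
  F[1-2] = -4525.1026 N (compression)
  F[1-3] = -2276.2619 N (compression)
  F[2-3] = +4434.7619 N (tension)
  F[2-4] = +1077.1111 N (tension)
  F[3-4] = -3986.4461 N (compression)
  Rx@0 = -4827.4800 N
  Ry@0 = -3481.9945 N
  Ry@4 = +3838.1745 N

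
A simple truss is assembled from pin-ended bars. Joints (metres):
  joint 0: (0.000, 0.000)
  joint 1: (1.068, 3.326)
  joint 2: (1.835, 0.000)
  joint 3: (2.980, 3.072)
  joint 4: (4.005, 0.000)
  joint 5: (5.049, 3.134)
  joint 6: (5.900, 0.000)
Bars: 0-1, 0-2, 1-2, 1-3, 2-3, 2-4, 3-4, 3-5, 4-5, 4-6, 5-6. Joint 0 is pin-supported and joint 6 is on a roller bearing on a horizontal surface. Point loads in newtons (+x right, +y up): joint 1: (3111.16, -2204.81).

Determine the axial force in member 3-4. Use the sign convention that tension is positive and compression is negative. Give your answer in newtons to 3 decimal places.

-2311.178

N=7 nodes, M=11 members, R=3 reactions → 2N=14, M+R=14
member 0 (0-1): L=3.4933, (cx,cy)=(0.3057,0.9521)
member 1 (0-2): L=1.8350, (cx,cy)=(1.0000,0.0000)
member 2 (1-2): L=3.4133, (cx,cy)=(0.2247,-0.9744)
member 3 (1-3): L=1.9288, (cx,cy)=(0.9913,-0.1317)
member 4 (2-3): L=3.2784, (cx,cy)=(0.3493,0.9370)
member 5 (2-4): L=2.1700, (cx,cy)=(1.0000,0.0000)
member 6 (3-4): L=3.2385, (cx,cy)=(0.3165,-0.9486)
member 7 (3-5): L=2.0699, (cx,cy)=(0.9996,0.0300)
member 8 (4-5): L=3.3033, (cx,cy)=(0.3160,0.9487)
member 9 (4-6): L=1.8950, (cx,cy)=(1.0000,0.0000)
member 10 (5-6): L=3.2475, (cx,cy)=(0.2620,-0.9651)
solve A·x = −loads:
  F[0-1] = -54.4591 N (compression)
  F[0-2] = +3127.8098 N (tension)
  F[1-2] = -1839.3940 N (compression)
  F[1-3] = -2738.3277 N (compression)
  F[2-3] = +1912.8035 N (tension)
  F[2-4] = +2046.4319 N (tension)
  F[3-4] = -2311.1782 N (compression)
  F[3-5] = -1315.5212 N (compression)
  F[4-5] = +2310.8050 N (tension)
  F[4-6] = +584.6100 N (tension)
  F[5-6] = -2230.9189 N (compression)
  Rx@0 = -3111.1600 N
  Ry@0 = +51.8515 N
  Ry@6 = +2152.9585 N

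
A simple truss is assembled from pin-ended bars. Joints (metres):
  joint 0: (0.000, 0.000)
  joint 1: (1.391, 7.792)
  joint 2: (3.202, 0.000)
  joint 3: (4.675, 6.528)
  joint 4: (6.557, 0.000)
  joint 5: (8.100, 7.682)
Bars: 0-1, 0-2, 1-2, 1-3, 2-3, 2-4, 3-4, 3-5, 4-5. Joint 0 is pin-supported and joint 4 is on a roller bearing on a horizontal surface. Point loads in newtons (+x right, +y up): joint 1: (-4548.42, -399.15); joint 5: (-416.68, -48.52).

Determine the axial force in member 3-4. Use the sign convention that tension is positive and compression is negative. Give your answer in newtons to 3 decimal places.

N=6 nodes, M=9 members, R=3 reactions → 2N=12, M+R=12
member 0 (0-1): L=7.9152, (cx,cy)=(0.1757,0.9844)
member 1 (0-2): L=3.2020, (cx,cy)=(1.0000,0.0000)
member 2 (1-2): L=7.9997, (cx,cy)=(0.2264,-0.9740)
member 3 (1-3): L=3.5189, (cx,cy)=(0.9333,-0.3592)
member 4 (2-3): L=6.6921, (cx,cy)=(0.2201,0.9755)
member 5 (2-4): L=3.3550, (cx,cy)=(1.0000,0.0000)
member 6 (3-4): L=6.7939, (cx,cy)=(0.2770,-0.9609)
member 7 (3-5): L=3.6142, (cx,cy)=(0.9477,0.3193)
member 8 (4-5): L=7.8354, (cx,cy)=(0.1969,0.9804)
solve A·x = −loads:
  F[0-1] = -6294.2932 N (compression)
  F[0-2] = -3858.9525 N (compression)
  F[1-2] = +5042.5606 N (tension)
  F[1-3] = +2465.2549 N (tension)
  F[2-3] = -5035.1323 N (compression)
  F[2-4] = -1609.1175 N (compression)
  F[3-4] = +5880.2405 N (tension)
  F[3-5] = -460.5826 N (compression)
  F[4-5] = +100.5110 N (tension)
  Rx@0 = +4965.1000 N
  Ry@0 = +6196.3347 N
  Ry@4 = -5748.6647 N

5880.240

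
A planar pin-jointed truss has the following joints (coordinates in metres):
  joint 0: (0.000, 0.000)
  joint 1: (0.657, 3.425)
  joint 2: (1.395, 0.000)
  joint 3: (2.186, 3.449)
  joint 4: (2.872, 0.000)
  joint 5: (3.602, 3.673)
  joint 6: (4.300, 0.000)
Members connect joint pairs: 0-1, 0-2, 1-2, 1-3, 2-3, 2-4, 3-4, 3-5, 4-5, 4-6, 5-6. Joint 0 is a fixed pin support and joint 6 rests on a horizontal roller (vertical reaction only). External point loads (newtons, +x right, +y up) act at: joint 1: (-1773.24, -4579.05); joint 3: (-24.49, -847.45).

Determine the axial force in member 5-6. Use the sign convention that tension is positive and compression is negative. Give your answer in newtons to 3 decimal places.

306.991

N=7 nodes, M=11 members, R=3 reactions → 2N=14, M+R=14
member 0 (0-1): L=3.4874, (cx,cy)=(0.1884,0.9821)
member 1 (0-2): L=1.3950, (cx,cy)=(1.0000,0.0000)
member 2 (1-2): L=3.5036, (cx,cy)=(0.2106,-0.9776)
member 3 (1-3): L=1.5292, (cx,cy)=(0.9999,0.0157)
member 4 (2-3): L=3.5385, (cx,cy)=(0.2235,0.9747)
member 5 (2-4): L=1.4770, (cx,cy)=(1.0000,0.0000)
member 6 (3-4): L=3.5166, (cx,cy)=(0.1951,-0.9808)
member 7 (3-5): L=1.4336, (cx,cy)=(0.9877,0.1562)
member 8 (4-5): L=3.7448, (cx,cy)=(0.1949,0.9808)
member 9 (4-6): L=1.4280, (cx,cy)=(1.0000,0.0000)
member 10 (5-6): L=3.7387, (cx,cy)=(0.1867,-0.9824)
solve A·x = −loads:
  F[0-1] = -5832.5290 N (compression)
  F[0-2] = -698.9395 N (compression)
  F[1-2] = +1182.2462 N (tension)
  F[1-3] = +425.4736 N (tension)
  F[2-3] = -1185.7256 N (compression)
  F[2-4] = -184.8560 N (compression)
  F[3-4] = +327.0271 N (tension)
  F[3-5] = +122.5660 N (tension)
  F[4-5] = -327.0176 N (compression)
  F[4-6] = -57.3134 N (compression)
  F[5-6] = +306.9909 N (tension)
  Rx@0 = +1797.7300 N
  Ry@0 = +5728.0934 N
  Ry@6 = -301.5934 N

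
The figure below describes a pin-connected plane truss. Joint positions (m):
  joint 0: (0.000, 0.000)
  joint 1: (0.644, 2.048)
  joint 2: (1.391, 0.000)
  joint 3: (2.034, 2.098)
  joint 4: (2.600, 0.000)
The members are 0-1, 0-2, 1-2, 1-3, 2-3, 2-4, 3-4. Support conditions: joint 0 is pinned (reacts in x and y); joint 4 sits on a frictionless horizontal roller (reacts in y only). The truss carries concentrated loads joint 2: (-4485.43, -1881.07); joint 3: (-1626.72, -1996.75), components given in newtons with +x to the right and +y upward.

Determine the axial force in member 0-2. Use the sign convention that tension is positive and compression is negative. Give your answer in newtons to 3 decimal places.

-5287.650

N=5 nodes, M=7 members, R=3 reactions → 2N=10, M+R=10
member 0 (0-1): L=2.1469, (cx,cy)=(0.3000,0.9539)
member 1 (0-2): L=1.3910, (cx,cy)=(1.0000,0.0000)
member 2 (1-2): L=2.1800, (cx,cy)=(0.3427,-0.9395)
member 3 (1-3): L=1.3909, (cx,cy)=(0.9994,0.0359)
member 4 (2-3): L=2.1943, (cx,cy)=(0.2930,0.9561)
member 5 (2-4): L=1.2090, (cx,cy)=(1.0000,0.0000)
member 6 (3-4): L=2.1730, (cx,cy)=(0.2605,-0.9655)
solve A·x = −loads:
  F[0-1] = -2748.5906 N (compression)
  F[0-2] = -5287.6500 N (compression)
  F[1-2] = +2723.6787 N (tension)
  F[1-3] = -1758.9427 N (compression)
  F[2-3] = -708.8271 N (compression)
  F[2-4] = +338.7927 N (tension)
  F[3-4] = -1300.7047 N (compression)
  Rx@0 = +6112.1500 N
  Ry@0 = +2622.0126 N
  Ry@4 = +1255.8074 N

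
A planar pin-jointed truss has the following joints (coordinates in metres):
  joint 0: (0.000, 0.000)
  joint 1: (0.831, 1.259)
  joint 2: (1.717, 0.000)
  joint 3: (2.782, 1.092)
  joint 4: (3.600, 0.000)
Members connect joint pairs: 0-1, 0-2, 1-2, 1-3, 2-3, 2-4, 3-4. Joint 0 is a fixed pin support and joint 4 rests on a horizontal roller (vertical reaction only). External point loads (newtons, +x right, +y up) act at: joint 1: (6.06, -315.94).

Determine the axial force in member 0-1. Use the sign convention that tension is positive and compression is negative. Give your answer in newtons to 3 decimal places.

N=5 nodes, M=7 members, R=3 reactions → 2N=10, M+R=10
member 0 (0-1): L=1.5085, (cx,cy)=(0.5509,0.8346)
member 1 (0-2): L=1.7170, (cx,cy)=(1.0000,0.0000)
member 2 (1-2): L=1.5395, (cx,cy)=(0.5755,-0.8178)
member 3 (1-3): L=1.9581, (cx,cy)=(0.9964,-0.0853)
member 4 (2-3): L=1.5253, (cx,cy)=(0.6982,0.7159)
member 5 (2-4): L=1.8830, (cx,cy)=(1.0000,0.0000)
member 6 (3-4): L=1.3644, (cx,cy)=(0.5995,-0.8004)
solve A·x = −loads:
  F[0-1] = -288.6338 N (compression)
  F[0-2] = +165.0597 N (tension)
  F[1-2] = -79.2681 N (compression)
  F[1-3] = -119.8769 N (compression)
  F[2-3] = +90.5502 N (tension)
  F[2-4] = +56.2179 N (tension)
  F[3-4] = -93.7698 N (compression)
  Rx@0 = -6.0600 N
  Ry@0 = +240.8912 N
  Ry@4 = +75.0488 N

-288.634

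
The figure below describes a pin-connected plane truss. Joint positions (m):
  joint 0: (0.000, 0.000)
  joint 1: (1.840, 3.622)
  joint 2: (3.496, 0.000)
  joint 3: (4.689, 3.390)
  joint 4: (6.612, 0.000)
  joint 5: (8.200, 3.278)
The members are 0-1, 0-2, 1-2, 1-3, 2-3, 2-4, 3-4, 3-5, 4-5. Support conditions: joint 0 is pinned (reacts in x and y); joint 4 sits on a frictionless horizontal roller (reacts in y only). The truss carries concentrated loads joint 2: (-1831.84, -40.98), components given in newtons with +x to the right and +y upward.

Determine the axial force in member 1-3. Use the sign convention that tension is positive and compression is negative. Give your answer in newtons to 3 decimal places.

-19.426

N=6 nodes, M=9 members, R=3 reactions → 2N=12, M+R=12
member 0 (0-1): L=4.0626, (cx,cy)=(0.4529,0.8916)
member 1 (0-2): L=3.4960, (cx,cy)=(1.0000,0.0000)
member 2 (1-2): L=3.9826, (cx,cy)=(0.4158,-0.9095)
member 3 (1-3): L=2.8584, (cx,cy)=(0.9967,-0.0812)
member 4 (2-3): L=3.5938, (cx,cy)=(0.3320,0.9433)
member 5 (2-4): L=3.1160, (cx,cy)=(1.0000,0.0000)
member 6 (3-4): L=3.8974, (cx,cy)=(0.4934,-0.8698)
member 7 (3-5): L=3.5128, (cx,cy)=(0.9995,-0.0319)
member 8 (4-5): L=3.6424, (cx,cy)=(0.4360,0.9000)
solve A·x = −loads:
  F[0-1] = -21.6615 N (compression)
  F[0-2] = -1822.0292 N (compression)
  F[1-2] = +22.9688 N (tension)
  F[1-3] = -19.4255 N (compression)
  F[2-3] = +21.2987 N (tension)
  F[2-4] = +12.2911 N (tension)
  F[3-4] = -24.9109 N (compression)
  F[3-5] = -0.0000 N (tension)
  F[4-5] = +0.0000 N (tension)
  Rx@0 = +1831.8400 N
  Ry@0 = +19.3124 N
  Ry@4 = +21.6676 N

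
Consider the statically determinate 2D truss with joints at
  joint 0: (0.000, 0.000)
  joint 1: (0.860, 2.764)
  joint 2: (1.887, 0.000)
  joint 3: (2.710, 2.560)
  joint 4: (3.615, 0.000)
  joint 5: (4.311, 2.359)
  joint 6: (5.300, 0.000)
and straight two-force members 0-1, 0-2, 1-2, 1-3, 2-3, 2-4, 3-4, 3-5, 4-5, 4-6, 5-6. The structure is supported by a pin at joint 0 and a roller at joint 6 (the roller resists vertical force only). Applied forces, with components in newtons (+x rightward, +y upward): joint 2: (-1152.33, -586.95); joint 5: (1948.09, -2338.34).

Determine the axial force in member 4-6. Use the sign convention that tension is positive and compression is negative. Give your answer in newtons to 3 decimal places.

N=7 nodes, M=11 members, R=3 reactions → 2N=14, M+R=14
member 0 (0-1): L=2.8947, (cx,cy)=(0.2971,0.9548)
member 1 (0-2): L=1.8870, (cx,cy)=(1.0000,0.0000)
member 2 (1-2): L=2.9486, (cx,cy)=(0.3483,-0.9374)
member 3 (1-3): L=1.8612, (cx,cy)=(0.9940,-0.1096)
member 4 (2-3): L=2.6890, (cx,cy)=(0.3061,0.9520)
member 5 (2-4): L=1.7280, (cx,cy)=(1.0000,0.0000)
member 6 (3-4): L=2.7153, (cx,cy)=(0.3333,-0.9428)
member 7 (3-5): L=1.6136, (cx,cy)=(0.9922,-0.1246)
member 8 (4-5): L=2.4595, (cx,cy)=(0.2830,0.9591)
member 9 (4-6): L=1.6850, (cx,cy)=(1.0000,0.0000)
member 10 (5-6): L=2.5579, (cx,cy)=(0.3866,-0.9222)
solve A·x = −loads:
  F[0-1] = +55.2623 N (tension)
  F[0-2] = +779.3419 N (tension)
  F[1-2] = -60.7107 N (compression)
  F[1-3] = +37.7912 N (tension)
  F[2-3] = +676.3134 N (tension)
  F[2-4] = +1703.5358 N (tension)
  F[3-4] = -744.1047 N (compression)
  F[3-5] = +496.4323 N (tension)
  F[4-5] = +731.4548 N (tension)
  F[4-6] = +1248.5369 N (tension)
  F[5-6] = -3229.1901 N (compression)
  Rx@0 = -795.7600 N
  Ry@0 = -52.7671 N
  Ry@6 = +2978.0571 N

1248.537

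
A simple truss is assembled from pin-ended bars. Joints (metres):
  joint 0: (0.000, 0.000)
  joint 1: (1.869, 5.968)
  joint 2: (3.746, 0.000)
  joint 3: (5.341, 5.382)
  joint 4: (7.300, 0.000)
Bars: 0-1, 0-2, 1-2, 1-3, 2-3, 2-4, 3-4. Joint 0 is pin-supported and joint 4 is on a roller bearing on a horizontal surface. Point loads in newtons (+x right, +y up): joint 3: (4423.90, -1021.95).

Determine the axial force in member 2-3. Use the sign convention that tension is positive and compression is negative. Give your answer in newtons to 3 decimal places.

N=5 nodes, M=7 members, R=3 reactions → 2N=10, M+R=10
member 0 (0-1): L=6.2538, (cx,cy)=(0.2989,0.9543)
member 1 (0-2): L=3.7460, (cx,cy)=(1.0000,0.0000)
member 2 (1-2): L=6.2562, (cx,cy)=(0.3000,-0.9539)
member 3 (1-3): L=3.5211, (cx,cy)=(0.9861,-0.1664)
member 4 (2-3): L=5.6134, (cx,cy)=(0.2841,0.9588)
member 5 (2-4): L=3.5540, (cx,cy)=(1.0000,0.0000)
member 6 (3-4): L=5.7274, (cx,cy)=(0.3420,-0.9397)
solve A·x = −loads:
  F[0-1] = +3130.3849 N (tension)
  F[0-2] = +3488.3605 N (tension)
  F[1-2] = -3481.9395 N (compression)
  F[1-3] = +2008.2039 N (tension)
  F[2-3] = +3464.3274 N (tension)
  F[2-4] = +1459.3382 N (tension)
  F[3-4] = -4266.6037 N (compression)
  Rx@0 = -4423.9000 N
  Ry@0 = -2987.3191 N
  Ry@4 = +4009.2691 N

3464.327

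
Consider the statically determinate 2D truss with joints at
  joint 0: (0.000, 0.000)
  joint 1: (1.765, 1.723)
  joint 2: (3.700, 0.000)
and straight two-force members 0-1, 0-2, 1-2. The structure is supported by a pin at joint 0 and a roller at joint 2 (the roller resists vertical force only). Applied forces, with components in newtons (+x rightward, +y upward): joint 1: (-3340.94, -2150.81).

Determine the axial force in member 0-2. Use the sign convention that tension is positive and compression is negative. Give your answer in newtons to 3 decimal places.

N=3 nodes, M=3 members, R=3 reactions → 2N=6, M+R=6
member 0 (0-1): L=2.4666, (cx,cy)=(0.7156,0.6985)
member 1 (0-2): L=3.7000, (cx,cy)=(1.0000,0.0000)
member 2 (1-2): L=2.5909, (cx,cy)=(0.7468,-0.6650)
solve A·x = −loads:
  F[0-1] = -3837.4375 N (compression)
  F[0-2] = -594.9872 N (compression)
  F[1-2] = +796.6792 N (tension)
  Rx@0 = +3340.9400 N
  Ry@0 = +2680.6100 N
  Ry@2 = -529.8000 N

-594.987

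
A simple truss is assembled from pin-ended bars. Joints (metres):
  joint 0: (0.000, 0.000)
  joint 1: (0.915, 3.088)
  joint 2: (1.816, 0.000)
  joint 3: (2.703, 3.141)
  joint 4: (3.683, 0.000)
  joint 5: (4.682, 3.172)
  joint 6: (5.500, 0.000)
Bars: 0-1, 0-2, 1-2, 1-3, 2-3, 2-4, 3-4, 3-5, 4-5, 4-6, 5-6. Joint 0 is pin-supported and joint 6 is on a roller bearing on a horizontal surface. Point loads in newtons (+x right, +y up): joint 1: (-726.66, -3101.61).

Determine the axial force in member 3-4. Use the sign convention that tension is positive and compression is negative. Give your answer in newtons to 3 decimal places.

-114.164

N=7 nodes, M=11 members, R=3 reactions → 2N=14, M+R=14
member 0 (0-1): L=3.2207, (cx,cy)=(0.2841,0.9588)
member 1 (0-2): L=1.8160, (cx,cy)=(1.0000,0.0000)
member 2 (1-2): L=3.2168, (cx,cy)=(0.2801,-0.9600)
member 3 (1-3): L=1.7888, (cx,cy)=(0.9996,0.0296)
member 4 (2-3): L=3.2638, (cx,cy)=(0.2718,0.9624)
member 5 (2-4): L=1.8670, (cx,cy)=(1.0000,0.0000)
member 6 (3-4): L=3.2903, (cx,cy)=(0.2978,-0.9546)
member 7 (3-5): L=1.9792, (cx,cy)=(0.9999,0.0157)
member 8 (4-5): L=3.3256, (cx,cy)=(0.3004,0.9538)
member 9 (4-6): L=1.8170, (cx,cy)=(1.0000,0.0000)
member 10 (5-6): L=3.2758, (cx,cy)=(0.2497,-0.9683)
solve A·x = −loads:
  F[0-1] = -3122.2540 N (compression)
  F[0-2] = +160.3689 N (tension)
  F[1-2] = -116.4568 N (compression)
  F[1-3] = -127.8060 N (compression)
  F[2-3] = +116.1675 N (tension)
  F[2-4] = +96.1795 N (tension)
  F[3-4] = -114.1638 N (compression)
  F[3-5] = -62.1843 N (compression)
  F[4-5] = +114.2597 N (tension)
  F[4-6] = +27.8534 N (tension)
  F[5-6] = -111.5422 N (compression)
  Rx@0 = +726.6600 N
  Ry@0 = +2993.6014 N
  Ry@6 = +108.0086 N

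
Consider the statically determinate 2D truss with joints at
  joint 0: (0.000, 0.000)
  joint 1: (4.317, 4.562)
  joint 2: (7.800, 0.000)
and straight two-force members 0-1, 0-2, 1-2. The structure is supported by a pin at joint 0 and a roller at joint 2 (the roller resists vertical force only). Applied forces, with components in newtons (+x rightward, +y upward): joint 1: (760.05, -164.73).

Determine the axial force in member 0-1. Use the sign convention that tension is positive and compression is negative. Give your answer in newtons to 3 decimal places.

510.742

N=3 nodes, M=3 members, R=3 reactions → 2N=6, M+R=6
member 0 (0-1): L=6.2808, (cx,cy)=(0.6873,0.7263)
member 1 (0-2): L=7.8000, (cx,cy)=(1.0000,0.0000)
member 2 (1-2): L=5.7396, (cx,cy)=(0.6068,-0.7948)
solve A·x = −loads:
  F[0-1] = +510.7425 N (tension)
  F[0-2] = +408.9994 N (tension)
  F[1-2] = -673.9872 N (compression)
  Rx@0 = -760.0500 N
  Ry@0 = -370.9735 N
  Ry@2 = +535.7035 N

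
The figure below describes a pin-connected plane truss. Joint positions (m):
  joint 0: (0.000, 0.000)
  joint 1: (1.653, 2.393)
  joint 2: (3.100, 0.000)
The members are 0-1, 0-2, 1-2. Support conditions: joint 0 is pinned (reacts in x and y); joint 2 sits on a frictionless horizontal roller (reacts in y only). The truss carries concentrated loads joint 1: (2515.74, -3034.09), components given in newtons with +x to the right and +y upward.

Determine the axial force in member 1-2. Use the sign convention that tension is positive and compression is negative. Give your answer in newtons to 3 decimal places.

N=3 nodes, M=3 members, R=3 reactions → 2N=6, M+R=6
member 0 (0-1): L=2.9084, (cx,cy)=(0.5684,0.8228)
member 1 (0-2): L=3.1000, (cx,cy)=(1.0000,0.0000)
member 2 (1-2): L=2.7965, (cx,cy)=(0.5174,-0.8557)
solve A·x = −loads:
  F[0-1] = +638.9926 N (tension)
  F[0-2] = +2152.5676 N (tension)
  F[1-2] = -4160.0525 N (compression)
  Rx@0 = -2515.7400 N
  Ry@0 = -525.7541 N
  Ry@2 = +3559.8441 N

-4160.053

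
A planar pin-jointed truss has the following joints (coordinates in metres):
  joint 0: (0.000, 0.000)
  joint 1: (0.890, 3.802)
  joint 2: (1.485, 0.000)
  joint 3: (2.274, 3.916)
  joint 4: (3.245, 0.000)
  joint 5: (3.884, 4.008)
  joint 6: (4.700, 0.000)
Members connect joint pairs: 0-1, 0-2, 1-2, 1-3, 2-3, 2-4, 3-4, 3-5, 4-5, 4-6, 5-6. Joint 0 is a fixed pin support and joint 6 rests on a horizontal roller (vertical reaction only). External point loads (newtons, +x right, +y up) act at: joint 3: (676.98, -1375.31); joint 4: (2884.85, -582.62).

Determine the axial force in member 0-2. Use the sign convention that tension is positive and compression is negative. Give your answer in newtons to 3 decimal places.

N=7 nodes, M=11 members, R=3 reactions → 2N=14, M+R=14
member 0 (0-1): L=3.9048, (cx,cy)=(0.2279,0.9737)
member 1 (0-2): L=1.4850, (cx,cy)=(1.0000,0.0000)
member 2 (1-2): L=3.8483, (cx,cy)=(0.1546,-0.9880)
member 3 (1-3): L=1.3887, (cx,cy)=(0.9966,0.0821)
member 4 (2-3): L=3.9947, (cx,cy)=(0.1975,0.9803)
member 5 (2-4): L=1.7600, (cx,cy)=(1.0000,0.0000)
member 6 (3-4): L=4.0346, (cx,cy)=(0.2407,-0.9706)
member 7 (3-5): L=1.6126, (cx,cy)=(0.9984,0.0570)
member 8 (4-5): L=4.0586, (cx,cy)=(0.1574,0.9875)
member 9 (4-6): L=1.4550, (cx,cy)=(1.0000,0.0000)
member 10 (5-6): L=4.0902, (cx,cy)=(0.1995,-0.9799)
solve A·x = −loads:
  F[0-1] = -335.0227 N (compression)
  F[0-2] = +3638.1903 N (tension)
  F[1-2] = +319.6874 N (tension)
  F[1-3] = -126.2147 N (compression)
  F[2-3] = -322.1901 N (compression)
  F[2-4] = +3751.2551 N (tension)
  F[3-4] = -1116.0701 N (compression)
  F[3-5] = -598.7769 N (compression)
  F[4-5] = +1686.9249 N (tension)
  F[4-6] = +332.2076 N (tension)
  F[5-6] = -1665.1998 N (compression)
  Rx@0 = -3561.8300 N
  Ry@0 = +326.2044 N
  Ry@6 = +1631.7256 N

3638.190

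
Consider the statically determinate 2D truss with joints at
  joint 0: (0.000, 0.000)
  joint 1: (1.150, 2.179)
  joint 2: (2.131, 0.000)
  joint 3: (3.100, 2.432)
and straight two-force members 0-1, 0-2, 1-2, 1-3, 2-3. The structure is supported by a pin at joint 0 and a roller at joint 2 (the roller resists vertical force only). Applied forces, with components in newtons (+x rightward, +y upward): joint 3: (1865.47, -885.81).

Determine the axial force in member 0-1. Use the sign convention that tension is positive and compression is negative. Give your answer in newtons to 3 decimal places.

2862.717

N=4 nodes, M=5 members, R=3 reactions → 2N=8, M+R=8
member 0 (0-1): L=2.4638, (cx,cy)=(0.4667,0.8844)
member 1 (0-2): L=2.1310, (cx,cy)=(1.0000,0.0000)
member 2 (1-2): L=2.3896, (cx,cy)=(0.4105,-0.9119)
member 3 (1-3): L=1.9663, (cx,cy)=(0.9917,0.1287)
member 4 (2-3): L=2.6179, (cx,cy)=(0.3701,0.9290)
solve A·x = −loads:
  F[0-1] = +2862.7168 N (tension)
  F[0-2] = +529.2975 N (tension)
  F[1-2] = -2443.6468 N (compression)
  F[1-3] = +2358.9489 N (tension)
  F[2-3] = -1280.2528 N (compression)
  Rx@0 = -1865.4700 N
  Ry@0 = -2531.7564 N
  Ry@2 = +3417.5664 N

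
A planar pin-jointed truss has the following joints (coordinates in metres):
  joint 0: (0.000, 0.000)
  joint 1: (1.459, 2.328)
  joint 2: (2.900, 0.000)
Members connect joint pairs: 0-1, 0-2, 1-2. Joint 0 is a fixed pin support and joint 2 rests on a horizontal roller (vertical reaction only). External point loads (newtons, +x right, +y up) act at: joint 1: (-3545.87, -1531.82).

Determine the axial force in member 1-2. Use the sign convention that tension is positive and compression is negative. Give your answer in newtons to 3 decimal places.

2441.305

N=3 nodes, M=3 members, R=3 reactions → 2N=6, M+R=6
member 0 (0-1): L=2.7474, (cx,cy)=(0.5310,0.8473)
member 1 (0-2): L=2.9000, (cx,cy)=(1.0000,0.0000)
member 2 (1-2): L=2.7379, (cx,cy)=(0.5263,-0.8503)
solve A·x = −loads:
  F[0-1] = -4257.5822 N (compression)
  F[0-2] = -1284.9002 N (compression)
  F[1-2] = +2441.3053 N (tension)
  Rx@0 = +3545.8700 N
  Ry@0 = +3607.6338 N
  Ry@2 = -2075.8138 N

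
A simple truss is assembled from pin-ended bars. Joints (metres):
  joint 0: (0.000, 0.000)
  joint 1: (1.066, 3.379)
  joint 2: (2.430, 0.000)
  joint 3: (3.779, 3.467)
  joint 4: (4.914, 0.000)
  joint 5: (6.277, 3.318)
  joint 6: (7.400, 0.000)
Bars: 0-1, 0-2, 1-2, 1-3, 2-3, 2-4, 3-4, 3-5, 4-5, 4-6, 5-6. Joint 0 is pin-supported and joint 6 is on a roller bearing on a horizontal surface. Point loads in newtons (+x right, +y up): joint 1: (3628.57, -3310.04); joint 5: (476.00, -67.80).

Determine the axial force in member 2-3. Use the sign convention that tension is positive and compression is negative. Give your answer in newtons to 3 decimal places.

2610.312

N=7 nodes, M=11 members, R=3 reactions → 2N=14, M+R=14
member 0 (0-1): L=3.5432, (cx,cy)=(0.3009,0.9537)
member 1 (0-2): L=2.4300, (cx,cy)=(1.0000,0.0000)
member 2 (1-2): L=3.6439, (cx,cy)=(0.3743,-0.9273)
member 3 (1-3): L=2.7144, (cx,cy)=(0.9995,0.0324)
member 4 (2-3): L=3.7202, (cx,cy)=(0.3626,0.9319)
member 5 (2-4): L=2.4840, (cx,cy)=(1.0000,0.0000)
member 6 (3-4): L=3.6481, (cx,cy)=(0.3111,-0.9504)
member 7 (3-5): L=2.5024, (cx,cy)=(0.9982,-0.0595)
member 8 (4-5): L=3.5870, (cx,cy)=(0.3800,0.9250)
member 9 (4-6): L=2.4860, (cx,cy)=(1.0000,0.0000)
member 10 (5-6): L=3.5029, (cx,cy)=(0.3206,-0.9472)
solve A·x = −loads:
  F[0-1] = -1020.4734 N (compression)
  F[0-2] = +4411.5909 N (tension)
  F[1-2] = -2623.3744 N (compression)
  F[1-3] = -2955.1565 N (compression)
  F[2-3] = +2610.3117 N (tension)
  F[2-4] = +2483.0652 N (tension)
  F[3-4] = -2379.3771 N (compression)
  F[3-5] = -1269.0340 N (compression)
  F[4-5] = +2444.6464 N (tension)
  F[4-6] = +813.8694 N (tension)
  F[5-6] = -2538.6437 N (compression)
  Rx@0 = -4104.5700 N
  Ry@0 = +973.1928 N
  Ry@6 = +2404.6472 N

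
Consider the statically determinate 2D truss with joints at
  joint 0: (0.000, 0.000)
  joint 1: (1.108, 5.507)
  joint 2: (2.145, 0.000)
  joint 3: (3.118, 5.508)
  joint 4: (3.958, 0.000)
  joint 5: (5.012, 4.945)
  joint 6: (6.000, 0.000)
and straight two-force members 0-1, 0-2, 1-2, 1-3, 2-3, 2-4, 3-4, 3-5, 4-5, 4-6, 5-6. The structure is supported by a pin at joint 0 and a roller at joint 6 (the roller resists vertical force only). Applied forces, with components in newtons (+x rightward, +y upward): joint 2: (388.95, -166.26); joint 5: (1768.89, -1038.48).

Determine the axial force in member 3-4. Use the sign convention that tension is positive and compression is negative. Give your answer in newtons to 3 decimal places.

N=7 nodes, M=11 members, R=3 reactions → 2N=14, M+R=14
member 0 (0-1): L=5.6174, (cx,cy)=(0.1972,0.9804)
member 1 (0-2): L=2.1450, (cx,cy)=(1.0000,0.0000)
member 2 (1-2): L=5.6038, (cx,cy)=(0.1851,-0.9827)
member 3 (1-3): L=2.0100, (cx,cy)=(1.0000,0.0005)
member 4 (2-3): L=5.5933, (cx,cy)=(0.1740,0.9848)
member 5 (2-4): L=1.8130, (cx,cy)=(1.0000,0.0000)
member 6 (3-4): L=5.5717, (cx,cy)=(0.1508,-0.9886)
member 7 (3-5): L=1.9759, (cx,cy)=(0.9585,-0.2849)
member 8 (4-5): L=5.0561, (cx,cy)=(0.2085,0.9780)
member 9 (4-6): L=2.0420, (cx,cy)=(1.0000,0.0000)
member 10 (5-6): L=5.0427, (cx,cy)=(0.1959,-0.9806)
solve A·x = −loads:
  F[0-1] = +1203.6825 N (tension)
  F[0-2] = +1920.4187 N (tension)
  F[1-2] = -1200.5416 N (compression)
  F[1-3] = +459.5857 N (tension)
  F[2-3] = +1366.9078 N (tension)
  F[2-4] = +1071.5188 N (tension)
  F[3-4] = -1646.1808 N (compression)
  F[3-5] = +986.4437 N (tension)
  F[4-5] = +1663.9205 N (tension)
  F[4-6] = +476.4728 N (tension)
  F[5-6] = -2431.9084 N (compression)
  Rx@0 = -2157.8400 N
  Ry@0 = -1180.0351 N
  Ry@6 = +2384.7751 N

-1646.181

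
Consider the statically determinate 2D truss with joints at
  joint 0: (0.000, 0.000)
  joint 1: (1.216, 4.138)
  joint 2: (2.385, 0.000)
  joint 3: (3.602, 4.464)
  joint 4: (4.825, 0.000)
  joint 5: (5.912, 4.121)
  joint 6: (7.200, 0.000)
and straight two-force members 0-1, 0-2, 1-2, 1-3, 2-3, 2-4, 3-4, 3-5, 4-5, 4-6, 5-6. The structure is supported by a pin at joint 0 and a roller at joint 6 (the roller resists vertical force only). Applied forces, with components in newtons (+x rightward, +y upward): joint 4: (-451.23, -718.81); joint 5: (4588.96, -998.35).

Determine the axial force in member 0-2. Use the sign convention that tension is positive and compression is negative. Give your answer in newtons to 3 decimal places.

3488.048

N=7 nodes, M=11 members, R=3 reactions → 2N=14, M+R=14
member 0 (0-1): L=4.3130, (cx,cy)=(0.2819,0.9594)
member 1 (0-2): L=2.3850, (cx,cy)=(1.0000,0.0000)
member 2 (1-2): L=4.3000, (cx,cy)=(0.2719,-0.9623)
member 3 (1-3): L=2.4082, (cx,cy)=(0.9908,0.1354)
member 4 (2-3): L=4.6269, (cx,cy)=(0.2630,0.9648)
member 5 (2-4): L=2.4400, (cx,cy)=(1.0000,0.0000)
member 6 (3-4): L=4.6285, (cx,cy)=(0.2642,-0.9645)
member 7 (3-5): L=2.3353, (cx,cy)=(0.9892,-0.1469)
member 8 (4-5): L=4.2619, (cx,cy)=(0.2550,0.9669)
member 9 (4-6): L=2.3750, (cx,cy)=(1.0000,0.0000)
member 10 (5-6): L=4.3176, (cx,cy)=(0.2983,-0.9545)
solve A·x = −loads:
  F[0-1] = +2304.3230 N (tension)
  F[0-2] = +3488.0483 N (tension)
  F[1-2] = -2123.1775 N (compression)
  F[1-3] = +1238.2947 N (tension)
  F[2-3] = +2117.7795 N (tension)
  F[2-4] = +2353.8031 N (tension)
  F[3-4] = -2675.8123 N (compression)
  F[3-5] = +2518.2735 N (tension)
  F[4-5] = +3412.3737 N (tension)
  F[4-6] = +1227.6790 N (tension)
  F[5-6] = -4115.3843 N (compression)
  Rx@0 = -4137.7300 N
  Ry@0 = -2210.8411 N
  Ry@6 = +3928.0011 N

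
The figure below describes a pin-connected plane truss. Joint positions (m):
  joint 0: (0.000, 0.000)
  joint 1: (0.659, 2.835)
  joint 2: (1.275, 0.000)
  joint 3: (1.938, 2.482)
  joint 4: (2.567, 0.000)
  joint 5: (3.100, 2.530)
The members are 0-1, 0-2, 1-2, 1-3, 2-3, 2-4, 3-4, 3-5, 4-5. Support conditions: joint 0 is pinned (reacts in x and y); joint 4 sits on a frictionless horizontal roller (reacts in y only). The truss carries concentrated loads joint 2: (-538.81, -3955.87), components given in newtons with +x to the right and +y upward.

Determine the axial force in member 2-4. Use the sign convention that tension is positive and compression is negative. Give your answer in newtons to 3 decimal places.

N=6 nodes, M=9 members, R=3 reactions → 2N=12, M+R=12
member 0 (0-1): L=2.9106, (cx,cy)=(0.2264,0.9740)
member 1 (0-2): L=1.2750, (cx,cy)=(1.0000,0.0000)
member 2 (1-2): L=2.9012, (cx,cy)=(0.2123,-0.9772)
member 3 (1-3): L=1.3268, (cx,cy)=(0.9640,-0.2660)
member 4 (2-3): L=2.5690, (cx,cy)=(0.2581,0.9661)
member 5 (2-4): L=1.2920, (cx,cy)=(1.0000,0.0000)
member 6 (3-4): L=2.5605, (cx,cy)=(0.2457,-0.9694)
member 7 (3-5): L=1.1630, (cx,cy)=(0.9991,0.0413)
member 8 (4-5): L=2.5855, (cx,cy)=(0.2061,0.9785)
solve A·x = −loads:
  F[0-1] = -2044.1177 N (compression)
  F[0-2] = -75.9912 N (compression)
  F[1-2] = +2306.5317 N (tension)
  F[1-3] = -988.1781 N (compression)
  F[2-3] = +1761.6059 N (tension)
  F[2-4] = +497.9379 N (tension)
  F[3-4] = -2026.9492 N (compression)
  F[3-5] = +0.0000 N (tension)
  F[4-5] = -0.0000 N (compression)
  Rx@0 = +538.8100 N
  Ry@0 = +1991.0339 N
  Ry@4 = +1964.8361 N

497.938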